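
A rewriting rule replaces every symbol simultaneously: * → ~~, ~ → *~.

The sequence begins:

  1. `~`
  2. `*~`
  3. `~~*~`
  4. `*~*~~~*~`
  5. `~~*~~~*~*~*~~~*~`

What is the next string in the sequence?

φ(~~*~~~*~*~*~~~*~) expands symbol-by-symbol to *~ *~ ~~ *~ *~ *~ ~~ *~ ~~ *~ ~~ *~ *~ *~ ~~ *~; joining the 16 pieces gives the next term.

*~*~~~*~*~*~~~*~~~*~~~*~*~*~~~*~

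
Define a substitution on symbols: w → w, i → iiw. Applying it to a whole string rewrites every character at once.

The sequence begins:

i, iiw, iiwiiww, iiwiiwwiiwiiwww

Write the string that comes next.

Rewriting the 15 symbols of iiwiiwwiiwiiwww one by one yields iiw iiw w iiw iiw w w iiw iiw w iiw iiw w w w; concatenated:

iiwiiwwiiwiiwwwiiwiiwwiiwiiwwww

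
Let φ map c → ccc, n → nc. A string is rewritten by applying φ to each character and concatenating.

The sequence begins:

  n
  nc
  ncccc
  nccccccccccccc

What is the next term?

ncccccccccccccccccccccccccccccccccccccccc

φ(nccccccccccccc) expands symbol-by-symbol to nc ccc ccc ccc ccc ccc ccc ccc ccc ccc ccc ccc ccc ccc; joining the 14 pieces gives the next term.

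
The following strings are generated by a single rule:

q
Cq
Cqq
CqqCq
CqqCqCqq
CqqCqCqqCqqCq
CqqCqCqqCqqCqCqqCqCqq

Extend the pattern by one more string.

CqqCqCqqCqqCqCqqCqCqqCqqCqCqqCqqCq

Each term (from the third on) is the previous term followed by the one before it: term 3 = Cq·q = Cqq.
So term 8 is CqqCqCqqCqqCqCqqCqCqq·CqqCqCqqCqqCq.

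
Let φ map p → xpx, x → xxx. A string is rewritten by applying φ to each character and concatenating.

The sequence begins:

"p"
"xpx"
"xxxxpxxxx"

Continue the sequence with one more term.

Expanding xxxxpxxxx: x→xxx, x→xxx, x→xxx, x→xxx, p→xpx, x→xxx, x→xxx, x→xxx, x→xxx. Concatenated: xxx xxx xxx xxx xpx xxx xxx xxx xxx.

xxxxxxxxxxxxxpxxxxxxxxxxxxx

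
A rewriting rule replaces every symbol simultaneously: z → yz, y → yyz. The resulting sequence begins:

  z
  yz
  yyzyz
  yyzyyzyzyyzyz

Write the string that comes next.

yyzyyzyzyyzyyzyzyyzyzyyzyyzyzyyzyz

Replace each of the 13 characters of yyzyyzyzyyzyz in place — yyz yyz yz yyz yyz yz yyz yz yyz yyz yz yyz yz — and concatenate.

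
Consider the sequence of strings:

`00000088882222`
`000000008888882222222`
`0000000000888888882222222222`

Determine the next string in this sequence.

00000000000088888888882222222222222

Each string has the form 0^{2n+2} 8^{2n} 2^{3n-2}, where the shown terms are n = 2, 3, 4.
At n = 5 the blocks have lengths 12, 10, 13.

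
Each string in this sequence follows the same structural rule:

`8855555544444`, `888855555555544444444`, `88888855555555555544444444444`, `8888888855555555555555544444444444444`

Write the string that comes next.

888888888855555555555555555544444444444444444

The n-th term is 2n 8's then 3n+3 5's then 3n+2 4's (n = 1, 2, …).
At n = 5 the blocks have lengths 10, 18, 17.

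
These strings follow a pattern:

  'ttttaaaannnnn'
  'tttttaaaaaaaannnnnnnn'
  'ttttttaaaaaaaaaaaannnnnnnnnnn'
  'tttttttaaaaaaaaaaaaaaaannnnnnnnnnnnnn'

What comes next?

Each string has the form t^{n+3} a^{4n} n^{3n+2} (n = 1, 2, …).
For the next term, n = 5, so the run lengths are 8, 20, 17.

ttttttttaaaaaaaaaaaaaaaaaaaannnnnnnnnnnnnnnnn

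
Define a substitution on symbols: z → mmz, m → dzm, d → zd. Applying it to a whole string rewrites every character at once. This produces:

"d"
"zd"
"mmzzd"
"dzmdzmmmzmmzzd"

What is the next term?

Rewriting the 14 symbols of dzmdzmmmzmmzzd one by one yields zd mmz dzm zd mmz dzm dzm dzm mmz dzm dzm mmz mmz zd; concatenated:

zdmmzdzmzdmmzdzmdzmdzmmmzdzmdzmmmzmmzzd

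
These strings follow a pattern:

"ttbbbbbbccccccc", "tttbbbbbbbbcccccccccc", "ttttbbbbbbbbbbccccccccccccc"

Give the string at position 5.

ttttttbbbbbbbbbbbbbbccccccccccccccccccc

Reading off run lengths: t runs 2, 3, 4; b runs 6, 8, 10; c runs 7, 10, 13 — each is linear in n, where the shown terms are n = 2, 3, 4.
At n = 6 the blocks have lengths 6, 14, 19.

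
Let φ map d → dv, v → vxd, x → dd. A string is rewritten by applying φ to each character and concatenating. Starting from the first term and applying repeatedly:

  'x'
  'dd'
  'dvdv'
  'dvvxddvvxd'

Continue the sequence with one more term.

Rewriting each symbol of dvvxddvvxd: d→dv, v→vxd, v→vxd, x→dd, d→dv, d→dv, v→vxd, v→vxd, x→dd, d→dv, which concatenates to dv vxd vxd dd dv dv vxd vxd dd dv.

dvvxdvxddddvdvvxdvxddddv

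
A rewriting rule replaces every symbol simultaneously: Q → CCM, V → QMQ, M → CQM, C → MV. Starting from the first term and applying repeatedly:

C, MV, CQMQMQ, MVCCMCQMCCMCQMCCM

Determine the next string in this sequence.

CQMQMQMVMVCQMMVCCMCQMMVMVCQMMVCCMCQMMVMVCQM

φ(MVCCMCQMCCMCQMCCM) expands symbol-by-symbol to CQM QMQ MV MV CQM MV CCM CQM MV MV CQM MV CCM CQM MV MV CQM; joining the 17 pieces gives the next term.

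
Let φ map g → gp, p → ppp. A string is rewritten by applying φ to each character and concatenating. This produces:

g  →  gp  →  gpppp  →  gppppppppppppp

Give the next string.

gpppppppppppppppppppppppppppppppppppppppp

Replace each of the 14 characters of gppppppppppppp in place — gp ppp ppp ppp ppp ppp ppp ppp ppp ppp ppp ppp ppp ppp — and concatenate.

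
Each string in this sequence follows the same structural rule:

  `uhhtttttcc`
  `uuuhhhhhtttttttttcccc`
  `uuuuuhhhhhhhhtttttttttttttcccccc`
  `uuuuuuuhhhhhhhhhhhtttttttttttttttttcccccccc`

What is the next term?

Reading off run lengths: u runs 1, 3, 5, 7; h runs 2, 5, 8, 11; t runs 5, 9, 13, 17; c runs 2, 4, 6, 8 — each is linear in n (n = 1, 2, …).
Setting n = 5 gives 9, 14, 21, 10 characters in each block.

uuuuuuuuuhhhhhhhhhhhhhhtttttttttttttttttttttcccccccccc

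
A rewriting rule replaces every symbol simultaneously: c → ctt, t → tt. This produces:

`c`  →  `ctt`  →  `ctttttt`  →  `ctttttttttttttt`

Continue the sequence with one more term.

Rewriting the 15 symbols of ctttttttttttttt one by one yields ctt tt tt tt tt tt tt tt tt tt tt tt tt tt tt; concatenated:

ctttttttttttttttttttttttttttttt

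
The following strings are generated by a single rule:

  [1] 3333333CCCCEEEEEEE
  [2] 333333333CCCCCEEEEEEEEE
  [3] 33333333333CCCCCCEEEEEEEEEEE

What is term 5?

Term n consists of 2n+3 3's, followed by n+2 C's, followed by 2n+3 E's, where the shown terms are n = 2, 3, 4.
For term 5, n = 6, so the run lengths are 15, 8, 15.

333333333333333CCCCCCCCEEEEEEEEEEEEEEE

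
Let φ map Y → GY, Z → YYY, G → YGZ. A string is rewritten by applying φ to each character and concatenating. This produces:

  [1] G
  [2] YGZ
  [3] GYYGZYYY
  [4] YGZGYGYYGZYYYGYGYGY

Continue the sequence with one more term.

GYYGZYYYYGZGYYGZGYGYYGZYYYGYGYGYYGZGYYGZGYYGZGY

Applying the rule to each of the 19 symbols of YGZGYGYYGZYYYGYGYGY gives the pieces GY YGZ YYY YGZ GY YGZ GY GY YGZ YYY GY GY GY YGZ GY YGZ GY YGZ GY, which concatenate to the answer.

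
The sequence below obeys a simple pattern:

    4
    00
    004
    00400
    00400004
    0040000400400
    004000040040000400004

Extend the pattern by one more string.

0040000400400004000040040000400400

From term 3 onward, concatenate the last term with the second-to-last: 00·4 = 004, 004·00 = 00400, …
Continuing: 004000040040000400004 · 0040000400400 gives term 8.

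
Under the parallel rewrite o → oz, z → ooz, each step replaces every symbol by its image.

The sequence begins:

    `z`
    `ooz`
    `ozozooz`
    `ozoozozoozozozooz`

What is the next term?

Replace each of the 17 characters of ozoozozoozozozooz in place — oz ooz oz oz ooz oz ooz oz oz ooz oz ooz oz ooz oz oz ooz — and concatenate.

ozoozozozoozozoozozozoozozoozozoozozozooz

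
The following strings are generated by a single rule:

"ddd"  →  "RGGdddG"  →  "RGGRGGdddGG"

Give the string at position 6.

RGGRGGRGGRGGRGGdddGGGGG

Every step adds RGG to the front and G to the end of the previous string.
From RGGRGGdddGG, 3 further steps: RGGRGGdddGG → RGGRGGRGGdddGGG → RGGRGGRGGRGGdddGGGG → (answer).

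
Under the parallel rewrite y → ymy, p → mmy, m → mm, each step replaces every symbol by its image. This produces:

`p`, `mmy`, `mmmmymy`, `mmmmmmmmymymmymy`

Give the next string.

mmmmmmmmmmmmmmmmymymmymymmmmymymmymy

φ(mmmmmmmmymymmymy) expands symbol-by-symbol to mm mm mm mm mm mm mm mm ymy mm ymy mm mm ymy mm ymy; joining the 16 pieces gives the next term.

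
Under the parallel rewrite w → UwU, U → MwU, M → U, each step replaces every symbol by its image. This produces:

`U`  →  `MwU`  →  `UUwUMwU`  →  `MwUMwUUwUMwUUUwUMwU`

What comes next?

UUwUMwUUUwUMwUMwUUwUMwUUUwUMwUMwUMwUUwUMwUUUwUMwU

Replace each of the 19 characters of MwUMwUUwUMwUUUwUMwU in place — U UwU MwU U UwU MwU MwU UwU MwU U UwU MwU MwU MwU UwU MwU U UwU MwU — and concatenate.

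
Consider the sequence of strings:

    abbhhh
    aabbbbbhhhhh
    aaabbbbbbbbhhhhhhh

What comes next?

aaaabbbbbbbbbbbhhhhhhhhh

Term n consists of n a's, followed by 3n-1 b's, followed by 2n+1 h's (n = 1, 2, …).
For the next term, n = 4, so the run lengths are 4, 11, 9.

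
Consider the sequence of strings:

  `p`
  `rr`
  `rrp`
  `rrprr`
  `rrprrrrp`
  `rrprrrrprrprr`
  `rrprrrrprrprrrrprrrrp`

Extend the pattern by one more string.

rrprrrrprrprrrrprrrrprrprrrrprrprr

From term 3 onward, concatenate the last term with the second-to-last: rr·p = rrp, rrp·rr = rrprr, …
Continuing: rrprrrrprrprrrrprrrrp · rrprrrrprrprr gives term 8.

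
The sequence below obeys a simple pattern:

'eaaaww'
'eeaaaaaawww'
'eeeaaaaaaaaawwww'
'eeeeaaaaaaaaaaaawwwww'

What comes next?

The n-th term is n e's then 3n a's then n+1 w's (n = 1, 2, …).
Setting n = 5 gives 5, 15, 6 characters in each block.

eeeeeaaaaaaaaaaaaaaawwwwww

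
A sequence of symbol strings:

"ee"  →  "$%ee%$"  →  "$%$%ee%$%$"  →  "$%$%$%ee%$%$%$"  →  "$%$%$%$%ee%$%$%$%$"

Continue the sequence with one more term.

$%$%$%$%$%ee%$%$%$%$%$

Each term wraps the previous one in $% on the left and %$ on the right.
So the next term is $%·$%$%$%$%ee%$%$%$%$·%$.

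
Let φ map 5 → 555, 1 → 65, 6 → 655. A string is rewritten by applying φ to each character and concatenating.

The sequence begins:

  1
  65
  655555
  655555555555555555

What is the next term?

Replace each of the 18 characters of 655555555555555555 in place — 655 555 555 555 555 555 555 555 555 555 555 555 555 555 555 555 555 555 — and concatenate.

655555555555555555555555555555555555555555555555555555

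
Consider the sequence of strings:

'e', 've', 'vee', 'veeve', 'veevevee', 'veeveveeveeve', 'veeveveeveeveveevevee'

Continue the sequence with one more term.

veeveveeveeveveeveveeveeveveeveeve

This is a Fibonacci-style word recurrence s(k) = s(k−1)·s(k−2): e.g. ve·e = vee.
The next term joins veeveveeveeveveevevee and veeveveeveeve.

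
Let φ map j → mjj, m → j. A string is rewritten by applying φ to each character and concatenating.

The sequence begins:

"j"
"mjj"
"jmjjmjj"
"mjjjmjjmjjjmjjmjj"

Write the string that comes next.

φ(mjjjmjjmjjjmjjmjj) expands symbol-by-symbol to j mjj mjj mjj j mjj mjj j mjj mjj mjj j mjj mjj j mjj mjj; joining the 17 pieces gives the next term.

jmjjmjjmjjjmjjmjjjmjjmjjmjjjmjjmjjjmjjmjj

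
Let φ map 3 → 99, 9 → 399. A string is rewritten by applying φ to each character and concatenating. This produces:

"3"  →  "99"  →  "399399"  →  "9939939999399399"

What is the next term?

39939999399399993993993993999939939999399399

φ(9939939999399399) expands symbol-by-symbol to 399 399 99 399 399 99 399 399 399 399 99 399 399 99 399 399; joining the 16 pieces gives the next term.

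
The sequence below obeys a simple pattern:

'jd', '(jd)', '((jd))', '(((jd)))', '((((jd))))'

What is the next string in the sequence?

(((((jd)))))

s(k+1) = (·s(k)·), so each term gains ( as a prefix and ) as a suffix.
So the next term is (·((((jd))))·).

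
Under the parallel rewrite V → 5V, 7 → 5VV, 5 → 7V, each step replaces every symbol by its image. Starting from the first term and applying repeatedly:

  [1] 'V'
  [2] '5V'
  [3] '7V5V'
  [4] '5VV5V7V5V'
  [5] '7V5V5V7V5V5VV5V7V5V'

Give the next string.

5VV5V7V5V7V5V5VV5V7V5V7V5V5V7V5V5VV5V7V5V

Applying the rule to each of the 19 symbols of 7V5V5V7V5V5VV5V7V5V gives the pieces 5VV 5V 7V 5V 7V 5V 5VV 5V 7V 5V 7V 5V 5V 7V 5V 5VV 5V 7V 5V, which concatenate to the answer.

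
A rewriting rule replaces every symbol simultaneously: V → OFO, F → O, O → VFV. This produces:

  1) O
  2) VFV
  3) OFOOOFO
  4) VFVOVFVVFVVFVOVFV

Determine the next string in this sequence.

φ(VFVOVFVVFVVFVOVFV) expands symbol-by-symbol to OFO O OFO VFV OFO O OFO OFO O OFO OFO O OFO VFV OFO O OFO; joining the 17 pieces gives the next term.

OFOOOFOVFVOFOOOFOOFOOOFOOFOOOFOVFVOFOOOFO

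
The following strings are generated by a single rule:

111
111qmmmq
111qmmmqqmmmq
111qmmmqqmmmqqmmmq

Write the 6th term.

111qmmmqqmmmqqmmmqqmmmqqmmmq

The strings grow by a fixed suffix qmmmq each time.
From 111qmmmqqmmmqqmmmq, 2 further steps: 111qmmmqqmmmqqmmmq → 111qmmmqqmmmqqmmmqqmmmq → (answer).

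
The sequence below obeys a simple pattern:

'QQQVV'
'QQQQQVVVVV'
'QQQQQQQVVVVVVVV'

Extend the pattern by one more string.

The n-th term is 2n+1 Q's then 3n-1 V's (n = 1, 2, …).
Setting n = 4 gives 9, 11 characters in each block.

QQQQQQQQQVVVVVVVVVVV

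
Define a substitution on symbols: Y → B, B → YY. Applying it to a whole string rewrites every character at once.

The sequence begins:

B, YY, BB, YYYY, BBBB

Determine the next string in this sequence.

Expanding BBBB: B→YY, B→YY, B→YY, B→YY. Concatenated: YY YY YY YY.

YYYYYYYY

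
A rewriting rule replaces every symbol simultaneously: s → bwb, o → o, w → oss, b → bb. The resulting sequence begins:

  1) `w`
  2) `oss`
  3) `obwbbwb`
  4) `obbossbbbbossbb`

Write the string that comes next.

obbbbobwbbwbbbbbbbbbobwbbwbbbbb

φ(obbossbbbbossbb) expands symbol-by-symbol to o bb bb o bwb bwb bb bb bb bb o bwb bwb bb bb; joining the 15 pieces gives the next term.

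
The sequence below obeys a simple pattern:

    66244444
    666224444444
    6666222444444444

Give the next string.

66666222244444444444

Each string has the form 6^{n} 2^{n-1} 4^{2n+1}, where the shown terms are n = 2, 3, 4.
For the next term, n = 5, so the run lengths are 5, 4, 11.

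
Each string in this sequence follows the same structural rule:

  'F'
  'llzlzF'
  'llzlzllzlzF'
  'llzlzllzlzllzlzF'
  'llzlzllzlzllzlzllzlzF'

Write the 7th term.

Every step adds llzlz at the front: s(k+1) = llzlz·s(k).
From llzlzllzlzllzlzllzlzF, 2 further steps: llzlzllzlzllzlzllzlzF → llzlzllzlzllzlzllzlzllzlzF → (answer).

llzlzllzlzllzlzllzlzllzlzllzlzF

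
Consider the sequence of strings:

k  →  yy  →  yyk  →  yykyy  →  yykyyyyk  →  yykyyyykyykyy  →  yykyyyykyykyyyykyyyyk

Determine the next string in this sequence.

yykyyyykyykyyyykyyyykyykyyyykyykyy

Each term (from the third on) is the previous term followed by the one before it: term 3 = yy·k = yyk.
So term 8 is yykyyyykyykyyyykyyyyk·yykyyyykyykyy.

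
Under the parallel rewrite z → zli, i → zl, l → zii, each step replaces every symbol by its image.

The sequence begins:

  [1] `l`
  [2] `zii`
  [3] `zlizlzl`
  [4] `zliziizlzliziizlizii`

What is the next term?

Applying the rule to each of the 20 symbols of zliziizlzliziizlizii gives the pieces zli zii zl zli zl zl zli zii zli zii zl zli zl zl zli zii zl zli zl zl, which concatenate to the answer.

zliziizlzlizlzlzliziizliziizlzlizlzlzliziizlzlizlzl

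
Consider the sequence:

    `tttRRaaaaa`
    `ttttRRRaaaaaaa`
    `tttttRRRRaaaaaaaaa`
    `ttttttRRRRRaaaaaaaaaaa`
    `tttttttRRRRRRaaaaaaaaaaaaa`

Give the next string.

ttttttttRRRRRRRaaaaaaaaaaaaaaa

Reading off run lengths: t runs 3, 4, 5, 6, 7; R runs 2, 3, 4, 5, 6; a runs 5, 7, 9, 11, 13 — each is linear in n, where the shown terms are n = 3, 4, 5, 6, 7.
At n = 8 the blocks have lengths 8, 7, 15.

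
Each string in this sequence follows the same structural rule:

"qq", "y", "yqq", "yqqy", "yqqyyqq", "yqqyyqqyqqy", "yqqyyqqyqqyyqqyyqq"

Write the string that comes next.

yqqyyqqyqqyyqqyyqqyqqyyqqyqqy

This is a Fibonacci-style word recurrence s(k) = s(k−1)·s(k−2): e.g. y·qq = yqq.
So term 8 is yqqyyqqyqqyyqqyyqq·yqqyyqqyqqy.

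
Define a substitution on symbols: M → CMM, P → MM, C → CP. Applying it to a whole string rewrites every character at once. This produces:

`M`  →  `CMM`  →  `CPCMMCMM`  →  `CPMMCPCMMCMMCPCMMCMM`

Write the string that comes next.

Applying the rule to each of the 20 symbols of CPMMCPCMMCMMCPCMMCMM gives the pieces CP MM CMM CMM CP MM CP CMM CMM CP CMM CMM CP MM CP CMM CMM CP CMM CMM, which concatenate to the answer.

CPMMCMMCMMCPMMCPCMMCMMCPCMMCMMCPMMCPCMMCMMCPCMMCMM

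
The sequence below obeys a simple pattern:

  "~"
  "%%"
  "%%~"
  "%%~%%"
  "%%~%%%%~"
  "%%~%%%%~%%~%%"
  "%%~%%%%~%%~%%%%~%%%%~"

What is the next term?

This is a Fibonacci-style word recurrence s(k) = s(k−1)·s(k−2): e.g. %%·~ = %%~.
The next term joins %%~%%%%~%%~%%%%~%%%%~ and %%~%%%%~%%~%%.

%%~%%%%~%%~%%%%~%%%%~%%~%%%%~%%~%%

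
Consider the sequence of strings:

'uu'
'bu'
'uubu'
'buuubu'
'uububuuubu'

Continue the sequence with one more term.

buuubuuububuuubu

This is a Fibonacci-style word recurrence s(k) = s(k−2)·s(k−1): e.g. uu·bu = uubu.
The next term joins buuubu and uububuuubu.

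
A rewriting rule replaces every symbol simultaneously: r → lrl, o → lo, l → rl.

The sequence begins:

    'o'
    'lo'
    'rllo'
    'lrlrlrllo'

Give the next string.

rllrlrllrlrllrlrlrllo

Rewriting each symbol of lrlrlrllo: l→rl, r→lrl, l→rl, r→lrl, l→rl, r→lrl, l→rl, l→rl, o→lo, which concatenates to rl lrl rl lrl rl lrl rl rl lo.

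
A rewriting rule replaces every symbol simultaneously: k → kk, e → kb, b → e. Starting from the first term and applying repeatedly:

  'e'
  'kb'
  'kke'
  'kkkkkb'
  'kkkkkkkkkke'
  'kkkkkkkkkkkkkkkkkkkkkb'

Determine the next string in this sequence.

Rewriting the 22 symbols of kkkkkkkkkkkkkkkkkkkkkb one by one yields kk kk kk kk kk kk kk kk kk kk kk kk kk kk kk kk kk kk kk kk kk e; concatenated:

kkkkkkkkkkkkkkkkkkkkkkkkkkkkkkkkkkkkkkkkkke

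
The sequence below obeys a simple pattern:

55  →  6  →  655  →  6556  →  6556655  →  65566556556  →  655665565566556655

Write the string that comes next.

Each term (from the third on) is the previous term followed by the one before it: term 3 = 6·55 = 655.
The next term joins 655665565566556655 and 65566556556.

65566556556655665565566556556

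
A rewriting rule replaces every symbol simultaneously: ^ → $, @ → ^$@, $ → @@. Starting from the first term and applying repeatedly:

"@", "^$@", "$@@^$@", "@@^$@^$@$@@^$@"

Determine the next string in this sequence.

Rewriting the 14 symbols of @@^$@^$@$@@^$@ one by one yields ^$@ ^$@ $ @@ ^$@ $ @@ ^$@ @@ ^$@ ^$@ $ @@ ^$@; concatenated:

^$@^$@$@@^$@$@@^$@@@^$@^$@$@@^$@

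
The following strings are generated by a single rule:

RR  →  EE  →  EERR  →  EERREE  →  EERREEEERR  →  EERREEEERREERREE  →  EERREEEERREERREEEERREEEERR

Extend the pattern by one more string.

EERREEEERREERREEEERREEEERREERREEEERREERREE

Each term (from the third on) is the previous term followed by the one before it: term 3 = EE·RR = EERR.
The next term joins EERREEEERREERREEEERREEEERR and EERREEEERREERREE.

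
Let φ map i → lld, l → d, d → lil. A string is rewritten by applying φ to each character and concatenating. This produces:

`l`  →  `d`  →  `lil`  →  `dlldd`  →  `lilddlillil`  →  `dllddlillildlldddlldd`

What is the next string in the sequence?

lilddlillildlldddllddlilddlillillilddlillil

Applying the rule to each of the 21 symbols of dllddlillildlldddlldd gives the pieces lil d d lil lil d lld d d lld d lil d d lil lil lil d d lil lil, which concatenate to the answer.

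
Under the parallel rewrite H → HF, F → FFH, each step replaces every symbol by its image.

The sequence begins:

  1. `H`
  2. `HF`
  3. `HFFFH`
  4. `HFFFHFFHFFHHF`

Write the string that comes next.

Applying the rule to each of the 13 symbols of HFFFHFFHFFHHF gives the pieces HF FFH FFH FFH HF FFH FFH HF FFH FFH HF HF FFH, which concatenate to the answer.

HFFFHFFHFFHHFFFHFFHHFFFHFFHHFHFFFH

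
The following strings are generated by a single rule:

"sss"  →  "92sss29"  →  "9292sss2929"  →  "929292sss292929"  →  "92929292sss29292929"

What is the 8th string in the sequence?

Every step adds 92 to the front and 29 to the end of the previous string.
From 92929292sss29292929, 3 further steps: 92929292sss29292929 → 9292929292sss2929292929 → 929292929292sss292929292929 → (answer).

92929292929292sss29292929292929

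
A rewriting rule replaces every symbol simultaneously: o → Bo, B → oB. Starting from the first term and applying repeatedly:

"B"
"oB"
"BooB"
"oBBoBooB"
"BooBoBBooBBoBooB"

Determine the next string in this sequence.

oBBoBooBBooBoBBoBooBoBBooBBoBooB

Replace each of the 16 characters of BooBoBBooBBoBooB in place — oB Bo Bo oB Bo oB oB Bo Bo oB oB Bo oB Bo Bo oB — and concatenate.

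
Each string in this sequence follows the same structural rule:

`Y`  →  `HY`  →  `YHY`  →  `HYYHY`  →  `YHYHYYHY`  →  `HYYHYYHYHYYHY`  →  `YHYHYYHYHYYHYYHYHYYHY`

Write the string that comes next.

From term 3 onward, concatenate the second-to-last term with the last: Y·HY = YHY, HY·YHY = HYYHY, …
The next term joins HYYHYYHYHYYHY and YHYHYYHYHYYHYYHYHYYHY.

HYYHYYHYHYYHYYHYHYYHYHYYHYYHYHYYHY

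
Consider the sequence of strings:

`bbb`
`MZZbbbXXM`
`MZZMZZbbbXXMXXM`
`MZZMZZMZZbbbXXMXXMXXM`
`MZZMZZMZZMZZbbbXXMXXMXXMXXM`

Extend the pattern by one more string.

Every step adds MZZ to the front and XXM to the end of the previous string.
One more step from MZZMZZMZZMZZbbbXXMXXMXXMXXM gives the answer.

MZZMZZMZZMZZMZZbbbXXMXXMXXMXXMXXM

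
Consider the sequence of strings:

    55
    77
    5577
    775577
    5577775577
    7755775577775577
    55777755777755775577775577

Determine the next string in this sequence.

This is a Fibonacci-style word recurrence s(k) = s(k−2)·s(k−1): e.g. 55·77 = 5577.
Continuing: 7755775577775577 · 55777755777755775577775577 gives term 8.

775577557777557755777755777755775577775577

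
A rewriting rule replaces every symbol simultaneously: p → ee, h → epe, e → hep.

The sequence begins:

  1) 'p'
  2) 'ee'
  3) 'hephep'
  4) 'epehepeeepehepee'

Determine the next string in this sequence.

hepeehepepehepeehephephepeehepepehepeehephep

φ(epehepeeepehepee) expands symbol-by-symbol to hep ee hep epe hep ee hep hep hep ee hep epe hep ee hep hep; joining the 16 pieces gives the next term.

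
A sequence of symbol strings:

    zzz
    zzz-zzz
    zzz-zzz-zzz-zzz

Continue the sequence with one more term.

zzz-zzz-zzz-zzz-zzz-zzz-zzz-zzz

Every step duplicates the string with '-' between the halves.
One more doubling of zzz-zzz-zzz-zzz gives the answer.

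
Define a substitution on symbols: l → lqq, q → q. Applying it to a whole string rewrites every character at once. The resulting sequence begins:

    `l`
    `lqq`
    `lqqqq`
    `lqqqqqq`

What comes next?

Rewriting each symbol of lqqqqqq: l→lqq, q→q, q→q, q→q, q→q, q→q, q→q, which concatenates to lqq q q q q q q.

lqqqqqqqq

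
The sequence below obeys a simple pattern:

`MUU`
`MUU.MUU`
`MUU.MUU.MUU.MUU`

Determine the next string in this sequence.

MUU.MUU.MUU.MUU.MUU.MUU.MUU.MUU

s(k+1) = s(k)·.·s(k) — each term doubles the last with '.' between the halves.
One more doubling of MUU.MUU.MUU.MUU gives the answer.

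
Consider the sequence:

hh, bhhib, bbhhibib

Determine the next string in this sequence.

s(k+1) = b·s(k)·ib, so each term gains b as a prefix and ib as a suffix.
Applying this once more to bbhhibib:

bbbhhibibib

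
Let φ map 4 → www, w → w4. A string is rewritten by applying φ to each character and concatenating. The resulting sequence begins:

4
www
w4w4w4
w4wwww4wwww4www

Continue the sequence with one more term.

Rewriting the 15 symbols of w4wwww4wwww4www one by one yields w4 www w4 w4 w4 w4 www w4 w4 w4 w4 www w4 w4 w4; concatenated:

w4wwww4w4w4w4wwww4w4w4w4wwww4w4w4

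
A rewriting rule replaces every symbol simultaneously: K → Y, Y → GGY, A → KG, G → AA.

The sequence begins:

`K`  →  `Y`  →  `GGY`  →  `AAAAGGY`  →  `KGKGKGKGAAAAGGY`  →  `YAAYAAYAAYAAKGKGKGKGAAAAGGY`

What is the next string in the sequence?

GGYKGKGGGYKGKGGGYKGKGGGYKGKGYAAYAAYAAYAAKGKGKGKGAAAAGGY

φ(YAAYAAYAAYAAKGKGKGKGAAAAGGY) expands symbol-by-symbol to GGY KG KG GGY KG KG GGY KG KG GGY KG KG Y AA Y AA Y AA Y AA KG KG KG KG AA AA GGY; joining the 27 pieces gives the next term.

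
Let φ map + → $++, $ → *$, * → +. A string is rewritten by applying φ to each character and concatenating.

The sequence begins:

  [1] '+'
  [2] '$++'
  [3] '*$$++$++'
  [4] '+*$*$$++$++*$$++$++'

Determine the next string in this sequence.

φ(+*$*$$++$++*$$++$++) expands symbol-by-symbol to $++ + *$ + *$ *$ $++ $++ *$ $++ $++ + *$ *$ $++ $++ *$ $++ $++; joining the 19 pieces gives the next term.

$+++*$+*$*$$++$++*$$++$+++*$*$$++$++*$$++$++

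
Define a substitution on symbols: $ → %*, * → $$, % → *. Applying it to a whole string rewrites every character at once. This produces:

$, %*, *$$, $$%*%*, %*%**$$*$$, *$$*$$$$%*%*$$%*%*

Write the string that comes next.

φ(*$$*$$$$%*%*$$%*%*) expands symbol-by-symbol to $$ %* %* $$ %* %* %* %* * $$ * $$ %* %* * $$ * $$; joining the 18 pieces gives the next term.

$$%*%*$$%*%*%*%**$$*$$%*%**$$*$$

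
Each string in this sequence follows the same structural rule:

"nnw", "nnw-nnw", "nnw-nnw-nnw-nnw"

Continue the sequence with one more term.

s(k+1) = s(k)·-·s(k) — each term doubles the last with '-' between the halves.
Doubling nnw-nnw-nnw-nnw with '-' between the halves:

nnw-nnw-nnw-nnw-nnw-nnw-nnw-nnw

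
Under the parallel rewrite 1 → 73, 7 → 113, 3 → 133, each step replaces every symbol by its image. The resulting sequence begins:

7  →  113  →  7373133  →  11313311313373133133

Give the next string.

Rewriting the 20 symbols of 11313311313373133133 one by one yields 73 73 133 73 133 133 73 73 133 73 133 133 113 133 73 133 133 73 133 133; concatenated:

7373133731331337373133731331331131337313313373133133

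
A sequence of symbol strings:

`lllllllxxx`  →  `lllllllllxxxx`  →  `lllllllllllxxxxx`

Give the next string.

lllllllllllllxxxxxx

Term n consists of 2n+1 l's, followed by n x's, where the shown terms are n = 3, 4, 5.
For the next term, n = 6, so the run lengths are 13, 6.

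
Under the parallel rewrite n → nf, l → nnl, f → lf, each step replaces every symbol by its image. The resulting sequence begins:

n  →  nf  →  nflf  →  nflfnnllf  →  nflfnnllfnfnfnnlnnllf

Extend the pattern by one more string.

Rewriting the 21 symbols of nflfnnllfnfnfnnlnnllf one by one yields nf lf nnl lf nf nf nnl nnl lf nf lf nf lf nf nf nnl nf nf nnl nnl lf; concatenated:

nflfnnllfnfnfnnlnnllfnflfnflfnfnfnnlnfnfnnlnnllf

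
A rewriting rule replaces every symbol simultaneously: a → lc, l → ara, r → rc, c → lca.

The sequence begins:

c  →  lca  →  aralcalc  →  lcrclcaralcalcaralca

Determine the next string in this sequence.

Applying the rule to each of the 20 symbols of lcrclcaralcalcaralca gives the pieces ara lca rc lca ara lca lc rc lc ara lca lc ara lca lc rc lc ara lca lc, which concatenate to the answer.

aralcarclcaaralcalcrclcaralcalcaralcalcrclcaralcalc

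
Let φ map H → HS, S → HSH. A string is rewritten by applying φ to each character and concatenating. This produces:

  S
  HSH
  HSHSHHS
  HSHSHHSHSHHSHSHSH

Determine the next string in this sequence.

φ(HSHSHHSHSHHSHSHSH) expands symbol-by-symbol to HS HSH HS HSH HS HS HSH HS HSH HS HS HSH HS HSH HS HSH HS; joining the 17 pieces gives the next term.

HSHSHHSHSHHSHSHSHHSHSHHSHSHSHHSHSHHSHSHHS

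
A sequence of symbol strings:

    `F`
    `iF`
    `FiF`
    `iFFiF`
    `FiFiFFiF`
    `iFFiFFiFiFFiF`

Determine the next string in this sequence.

FiFiFFiFiFFiFFiFiFFiF

Each term (from the third on) is the two preceding terms concatenated in order: term 3 = F·iF = FiF.
The next term joins FiFiFFiF and iFFiFFiFiFFiF.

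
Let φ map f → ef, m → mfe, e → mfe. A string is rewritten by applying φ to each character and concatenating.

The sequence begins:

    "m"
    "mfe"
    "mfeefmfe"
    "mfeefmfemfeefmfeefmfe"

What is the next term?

mfeefmfemfeefmfeefmfemfeefmfemfeefmfeefmfemfeefmfeefmfe

φ(mfeefmfemfeefmfeefmfe) expands symbol-by-symbol to mfe ef mfe mfe ef mfe ef mfe mfe ef mfe mfe ef mfe ef mfe mfe ef mfe ef mfe; joining the 21 pieces gives the next term.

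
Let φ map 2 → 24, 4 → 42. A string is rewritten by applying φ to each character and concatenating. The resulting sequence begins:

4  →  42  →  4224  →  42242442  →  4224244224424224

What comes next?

Replace each of the 16 characters of 4224244224424224 in place — 42 24 24 42 24 42 42 24 24 42 42 24 42 24 24 42 — and concatenate.

42242442244242242442422442242442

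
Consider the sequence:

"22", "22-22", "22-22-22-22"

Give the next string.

22-22-22-22-22-22-22-22

Each string is two copies of the previous one joined by '-'.
So the next term is two copies of 22-22-22-22 with '-' between the halves.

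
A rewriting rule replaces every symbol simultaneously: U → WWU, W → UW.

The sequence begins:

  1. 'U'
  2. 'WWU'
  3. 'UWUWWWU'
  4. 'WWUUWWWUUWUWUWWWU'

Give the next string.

Applying the rule to each of the 17 symbols of WWUUWWWUUWUWUWWWU gives the pieces UW UW WWU WWU UW UW UW WWU WWU UW WWU UW WWU UW UW UW WWU, which concatenate to the answer.

UWUWWWUWWUUWUWUWWWUWWUUWWWUUWWWUUWUWUWWWU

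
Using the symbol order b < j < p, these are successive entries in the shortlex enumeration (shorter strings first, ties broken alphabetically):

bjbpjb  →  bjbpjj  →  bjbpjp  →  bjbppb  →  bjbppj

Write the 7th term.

Continuing the enumeration 2 steps past bjbppj: bjbppj → bjbppp → (answer).

bjjbbb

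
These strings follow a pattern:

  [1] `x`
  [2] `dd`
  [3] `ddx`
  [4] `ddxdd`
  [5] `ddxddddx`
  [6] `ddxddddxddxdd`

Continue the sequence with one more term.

From term 3 onward, concatenate the last term with the second-to-last: dd·x = ddx, ddx·dd = ddxdd, …
The next term joins ddxddddxddxdd and ddxddddx.

ddxddddxddxddddxddddx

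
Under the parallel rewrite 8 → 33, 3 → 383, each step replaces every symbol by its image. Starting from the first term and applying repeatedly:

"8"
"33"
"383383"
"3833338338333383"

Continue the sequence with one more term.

38333383383383383333833833338338338338333383

Replace each of the 16 characters of 3833338338333383 in place — 383 33 383 383 383 383 33 383 383 33 383 383 383 383 33 383 — and concatenate.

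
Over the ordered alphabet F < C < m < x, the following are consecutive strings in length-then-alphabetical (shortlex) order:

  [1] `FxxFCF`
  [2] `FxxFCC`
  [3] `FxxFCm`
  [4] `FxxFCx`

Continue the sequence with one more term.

FxxFmF

The successor of FxxFCx increments the rightmost position that isn't already x and resets every position after it to F.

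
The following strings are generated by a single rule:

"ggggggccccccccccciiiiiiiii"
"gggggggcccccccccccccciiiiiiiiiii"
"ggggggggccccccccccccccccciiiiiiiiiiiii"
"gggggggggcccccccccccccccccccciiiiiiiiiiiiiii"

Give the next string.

ggggggggggccccccccccccccccccccccciiiiiiiiiiiiiiiii

Term n consists of n+3 g's, followed by 3n+2 c's, followed by 2n+3 i's, where the shown terms are n = 3, 4, 5, 6.
For the next term, n = 7, so the run lengths are 10, 23, 17.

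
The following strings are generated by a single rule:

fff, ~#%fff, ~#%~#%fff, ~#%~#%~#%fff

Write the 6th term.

~#%~#%~#%~#%~#%fff

Each term is the previous one with ~#% prepended.
From ~#%~#%~#%fff, 2 further steps: ~#%~#%~#%fff → ~#%~#%~#%~#%fff → (answer).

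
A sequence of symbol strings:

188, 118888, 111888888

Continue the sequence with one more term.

Each string has the form 1^{n} 8^{2n} (n = 1, 2, …).
For the next term, n = 4, so the run lengths are 4, 8.

111188888888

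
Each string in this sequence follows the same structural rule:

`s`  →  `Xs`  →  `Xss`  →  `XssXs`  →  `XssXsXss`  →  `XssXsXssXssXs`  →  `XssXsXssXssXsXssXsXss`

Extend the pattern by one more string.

This is a Fibonacci-style word recurrence s(k) = s(k−1)·s(k−2): e.g. Xs·s = Xss.
So term 8 is XssXsXssXssXsXssXsXss·XssXsXssXssXs.

XssXsXssXssXsXssXsXssXssXsXssXssXs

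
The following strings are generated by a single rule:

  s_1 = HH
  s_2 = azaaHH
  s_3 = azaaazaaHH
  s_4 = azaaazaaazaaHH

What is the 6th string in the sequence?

Every step adds azaa at the front: s(k+1) = azaa·s(k).
From azaaazaaazaaHH, 2 further steps: azaaazaaazaaHH → azaaazaaazaaazaaHH → (answer).

azaaazaaazaaazaaazaaHH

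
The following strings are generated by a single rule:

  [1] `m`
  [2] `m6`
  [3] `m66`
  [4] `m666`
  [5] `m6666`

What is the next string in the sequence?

Every step adds 6 to the end: s(k+1) = s(k)·6.
Applying this once more to m6666:

m66666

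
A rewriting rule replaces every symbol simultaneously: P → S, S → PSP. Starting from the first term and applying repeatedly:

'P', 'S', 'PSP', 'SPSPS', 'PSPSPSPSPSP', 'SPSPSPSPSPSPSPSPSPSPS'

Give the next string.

Applying the rule to each of the 21 symbols of SPSPSPSPSPSPSPSPSPSPS gives the pieces PSP S PSP S PSP S PSP S PSP S PSP S PSP S PSP S PSP S PSP S PSP, which concatenate to the answer.

PSPSPSPSPSPSPSPSPSPSPSPSPSPSPSPSPSPSPSPSPSP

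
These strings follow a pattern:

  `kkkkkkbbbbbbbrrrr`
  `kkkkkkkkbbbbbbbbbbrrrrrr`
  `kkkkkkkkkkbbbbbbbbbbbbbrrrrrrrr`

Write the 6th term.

kkkkkkkkkkkkkkkkbbbbbbbbbbbbbbbbbbbbbbrrrrrrrrrrrrrr

Term n consists of 2n k's, followed by 3n-2 b's, followed by 2n-2 r's, where the shown terms are n = 3, 4, 5.
Setting n = 8 gives 16, 22, 14 characters in each block.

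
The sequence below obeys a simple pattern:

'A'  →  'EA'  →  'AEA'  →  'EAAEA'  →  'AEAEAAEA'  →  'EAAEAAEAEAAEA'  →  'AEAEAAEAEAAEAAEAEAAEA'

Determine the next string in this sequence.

EAAEAAEAEAAEAAEAEAAEAEAAEAAEAEAAEA

Each term (from the third on) is the two preceding terms concatenated in order: term 3 = A·EA = AEA.
Continuing: EAAEAAEAEAAEA · AEAEAAEAEAAEAAEAEAAEA gives term 8.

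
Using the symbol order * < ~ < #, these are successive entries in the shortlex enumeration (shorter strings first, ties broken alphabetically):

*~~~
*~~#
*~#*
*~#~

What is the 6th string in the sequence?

Stepping forward 2 times from *~#~: *~#~ → *~##, then the target.

*#**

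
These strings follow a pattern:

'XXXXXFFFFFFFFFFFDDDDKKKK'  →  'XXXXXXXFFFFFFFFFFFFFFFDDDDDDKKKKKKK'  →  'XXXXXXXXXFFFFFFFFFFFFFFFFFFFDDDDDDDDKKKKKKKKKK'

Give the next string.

XXXXXXXXXXXFFFFFFFFFFFFFFFFFFFFFFFDDDDDDDDDDKKKKKKKKKKKKK

Term n consists of 2n+1 X's, followed by 4n+3 F's, followed by 2n D's, followed by 3n-2 K's, where the shown terms are n = 2, 3, 4.
At n = 5 the blocks have lengths 11, 23, 10, 13.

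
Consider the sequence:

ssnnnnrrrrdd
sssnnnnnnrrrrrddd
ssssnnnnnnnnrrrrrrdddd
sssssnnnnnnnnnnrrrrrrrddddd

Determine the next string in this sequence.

ssssssnnnnnnnnnnnnrrrrrrrrdddddd

Reading off run lengths: s runs 2, 3, 4, 5; n runs 4, 6, 8, 10; r runs 4, 5, 6, 7; d runs 2, 3, 4, 5 — each is linear in n, where the shown terms are n = 2, 3, 4, 5.
Setting n = 6 gives 6, 12, 8, 6 characters in each block.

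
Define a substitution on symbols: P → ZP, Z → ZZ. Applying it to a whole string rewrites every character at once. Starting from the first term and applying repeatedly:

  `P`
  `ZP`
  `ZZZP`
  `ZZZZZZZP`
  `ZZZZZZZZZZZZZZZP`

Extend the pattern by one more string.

Replace each of the 16 characters of ZZZZZZZZZZZZZZZP in place — ZZ ZZ ZZ ZZ ZZ ZZ ZZ ZZ ZZ ZZ ZZ ZZ ZZ ZZ ZZ ZP — and concatenate.

ZZZZZZZZZZZZZZZZZZZZZZZZZZZZZZZP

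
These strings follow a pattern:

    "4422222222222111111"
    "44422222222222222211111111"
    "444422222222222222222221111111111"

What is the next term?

Term n consists of n 4's, followed by 4n+3 2's, followed by 2n+2 1's, where the shown terms are n = 2, 3, 4.
Setting n = 5 gives 5, 23, 12 characters in each block.

4444422222222222222222222222111111111111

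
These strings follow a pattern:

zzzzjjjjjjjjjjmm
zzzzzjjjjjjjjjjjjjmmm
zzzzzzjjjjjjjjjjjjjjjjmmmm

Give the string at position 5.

Each string has the form z^{n+1} j^{3n+1} m^{n-1}, where the shown terms are n = 3, 4, 5.
For term 5, n = 7, so the run lengths are 8, 22, 6.

zzzzzzzzjjjjjjjjjjjjjjjjjjjjjjmmmmmm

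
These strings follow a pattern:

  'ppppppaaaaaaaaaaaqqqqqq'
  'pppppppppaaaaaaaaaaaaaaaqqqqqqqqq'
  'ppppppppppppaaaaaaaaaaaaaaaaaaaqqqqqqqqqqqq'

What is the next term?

Each string has the form p^{3n} a^{4n+3} q^{3n}, where the shown terms are n = 2, 3, 4.
For the next term, n = 5, so the run lengths are 15, 23, 15.

pppppppppppppppaaaaaaaaaaaaaaaaaaaaaaaqqqqqqqqqqqqqqq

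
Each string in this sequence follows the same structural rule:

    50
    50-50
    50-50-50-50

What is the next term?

50-50-50-50-50-50-50-50

Every step duplicates the string with '-' between the halves.
So the next term is two copies of 50-50-50-50 with '-' between the halves.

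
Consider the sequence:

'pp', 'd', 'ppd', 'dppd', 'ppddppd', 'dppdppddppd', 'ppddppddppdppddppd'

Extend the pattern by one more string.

dppdppddppdppddppddppdppddppd

This is a Fibonacci-style word recurrence s(k) = s(k−2)·s(k−1): e.g. pp·d = ppd.
Continuing: dppdppddppd · ppddppddppdppddppd gives term 8.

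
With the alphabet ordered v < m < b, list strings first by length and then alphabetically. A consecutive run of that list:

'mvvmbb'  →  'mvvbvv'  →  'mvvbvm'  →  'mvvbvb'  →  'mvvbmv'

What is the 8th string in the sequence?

Stepping forward 3 times from mvvbmv: mvvbmv → mvvbmm → mvvbmb, then the target.

mvvbbv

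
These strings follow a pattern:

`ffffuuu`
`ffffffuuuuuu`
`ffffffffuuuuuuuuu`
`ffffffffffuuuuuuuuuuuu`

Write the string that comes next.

ffffffffffffuuuuuuuuuuuuuuu

Reading off run lengths: f runs 4, 6, 8, 10; u runs 3, 6, 9, 12 — each is linear in n (n = 1, 2, …).
Setting n = 5 gives 12, 15 characters in each block.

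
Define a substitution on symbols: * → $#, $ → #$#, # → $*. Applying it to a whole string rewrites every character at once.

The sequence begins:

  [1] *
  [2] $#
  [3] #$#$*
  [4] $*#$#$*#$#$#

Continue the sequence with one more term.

Apply φ to $*#$#$*#$#$# symbol by symbol: $→#$#, *→$#, #→$*, $→#$#, #→$*, $→#$#, *→$#, #→$*, $→#$#, #→$*, $→#$#, #→$*; joined: #$# $# $* #$# $* #$# $# $* #$# $* #$# $*.

#$#$#$*#$#$*#$#$#$*#$#$*#$#$*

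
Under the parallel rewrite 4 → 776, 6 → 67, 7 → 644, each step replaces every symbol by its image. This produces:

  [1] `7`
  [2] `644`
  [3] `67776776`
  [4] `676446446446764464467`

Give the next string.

6764467776776677767766777677667644677767766777677667644

Applying the rule to each of the 21 symbols of 676446446446764464467 gives the pieces 67 644 67 776 776 67 776 776 67 776 776 67 644 67 776 776 67 776 776 67 644, which concatenate to the answer.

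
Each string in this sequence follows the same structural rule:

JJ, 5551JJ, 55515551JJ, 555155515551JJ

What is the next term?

The strings grow by a fixed prefix 5551 each time.
So the next term is 5551·555155515551JJ.

5551555155515551JJ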